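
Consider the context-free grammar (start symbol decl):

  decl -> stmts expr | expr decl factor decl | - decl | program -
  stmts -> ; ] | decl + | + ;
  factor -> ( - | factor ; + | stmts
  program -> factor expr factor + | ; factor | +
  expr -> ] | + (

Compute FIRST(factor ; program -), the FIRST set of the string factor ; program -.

{ (, +, -, ;, ] }

Add FIRST(factor) = { (, +, -, ;, ] }; factor is not nullable, stop.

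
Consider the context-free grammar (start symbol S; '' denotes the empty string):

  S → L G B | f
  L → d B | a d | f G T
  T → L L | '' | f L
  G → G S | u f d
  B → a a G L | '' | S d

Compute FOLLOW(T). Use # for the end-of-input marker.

In L → f G T: T is at the end, add FOLLOW(L) = { #, a, d, f, u }.
Union: FOLLOW(T) = { #, a, d, f, u }.

{ #, a, d, f, u }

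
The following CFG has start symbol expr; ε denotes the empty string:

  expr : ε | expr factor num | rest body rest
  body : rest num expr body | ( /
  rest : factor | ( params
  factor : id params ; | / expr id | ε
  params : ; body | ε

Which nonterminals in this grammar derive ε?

{ expr, factor, params, rest }

Directly nullable (have an ε-production): expr, factor, params.
rest : factor with every symbol nullable, so rest is nullable.
No other nonterminal has a production whose RHS symbols are all nullable.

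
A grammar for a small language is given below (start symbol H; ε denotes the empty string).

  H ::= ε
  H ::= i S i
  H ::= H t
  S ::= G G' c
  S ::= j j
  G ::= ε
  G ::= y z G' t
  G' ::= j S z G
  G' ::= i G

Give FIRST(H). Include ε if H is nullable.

{ i, t, ε }

H ::= ε contributes ε.
H ::= i S i contributes {i}.
From H ::= H t: H nullable, take FIRST(H) ∪ {t} = { i, t }.
Union: FIRST(H) = { i, t, ε }.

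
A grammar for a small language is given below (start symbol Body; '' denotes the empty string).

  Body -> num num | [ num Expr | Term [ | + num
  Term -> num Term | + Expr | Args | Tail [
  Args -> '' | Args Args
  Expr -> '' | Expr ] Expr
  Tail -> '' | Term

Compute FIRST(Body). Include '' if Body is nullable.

{ +, [, num }

Body -> num num contributes {num}.
Body -> [ num Expr contributes {[}.
From Body -> Term [: Term nullable, take FIRST(Term) ∪ {[} = { +, [, num }.
Body -> + num contributes {+}.
Union: FIRST(Body) = { +, [, num }.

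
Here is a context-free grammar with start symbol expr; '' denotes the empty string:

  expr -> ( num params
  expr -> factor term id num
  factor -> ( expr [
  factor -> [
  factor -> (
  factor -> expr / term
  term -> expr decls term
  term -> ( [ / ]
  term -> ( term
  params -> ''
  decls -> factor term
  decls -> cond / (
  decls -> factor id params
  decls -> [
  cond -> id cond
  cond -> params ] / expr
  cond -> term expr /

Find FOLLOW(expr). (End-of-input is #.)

expr is the start symbol, so # ∈ FOLLOW(expr).
In factor -> ( expr [: add FIRST([) = { [ }.
In factor -> expr / term: add FIRST(/ term) = { / }.
In term -> expr decls term: add FIRST(decls term) = { (, [, ], id }.
In cond -> params ] / expr: expr is at the end, add FOLLOW(cond) = { / }.
In cond -> term expr /: add FIRST(/) = { / }.
Union: FOLLOW(expr) = { #, (, /, [, ], id }.

{ #, (, /, [, ], id }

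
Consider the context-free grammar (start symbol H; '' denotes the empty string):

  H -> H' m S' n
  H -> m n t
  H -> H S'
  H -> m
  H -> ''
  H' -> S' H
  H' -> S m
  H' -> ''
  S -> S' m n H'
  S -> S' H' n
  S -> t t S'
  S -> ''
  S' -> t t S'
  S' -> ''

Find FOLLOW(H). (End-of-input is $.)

{ $, m, n, t }

H is the start symbol, so $ ∈ FOLLOW(H).
In H -> H S': add FIRST(S')\{''} = { t }.
  Since S' is nullable, also add FOLLOW(H) = { $, m, n, t }.
In H' -> S' H: H is at the end, add FOLLOW(H') = { m, n }.
Union: FOLLOW(H) = { $, m, n, t }.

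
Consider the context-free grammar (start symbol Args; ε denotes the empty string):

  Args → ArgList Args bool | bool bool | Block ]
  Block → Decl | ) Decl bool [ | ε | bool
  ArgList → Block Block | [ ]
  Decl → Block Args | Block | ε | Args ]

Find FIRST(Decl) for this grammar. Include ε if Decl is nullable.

From Decl → Block Args: Block nullable, take FIRST(Block) ∪ FIRST(Args) = { ), [, ], bool }.
From Decl → Block: add FIRST(Block) = { ), [, ], bool, ε } (including ε since Block is nullable).
Decl → ε contributes ε.
From Decl → Args ]: add FIRST(Args) = { ), [, ], bool }.
Union: FIRST(Decl) = { ), [, ], bool, ε }.

{ ), [, ], bool, ε }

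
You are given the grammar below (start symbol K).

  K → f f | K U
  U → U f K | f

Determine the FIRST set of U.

{ f }

From U → U f K: add FIRST(U) = { f }.
U → f contributes {f}.
Union: FIRST(U) = { f }.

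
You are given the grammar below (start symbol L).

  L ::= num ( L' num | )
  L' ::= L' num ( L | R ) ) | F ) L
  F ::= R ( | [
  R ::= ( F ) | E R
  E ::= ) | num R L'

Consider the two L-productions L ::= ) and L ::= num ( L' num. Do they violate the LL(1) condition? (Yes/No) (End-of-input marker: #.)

No

FIRST()) = { ) } and FIRST(num ( L' num) = { num }.
The FIRST sets are disjoint and neither alternative is nullable — no conflict.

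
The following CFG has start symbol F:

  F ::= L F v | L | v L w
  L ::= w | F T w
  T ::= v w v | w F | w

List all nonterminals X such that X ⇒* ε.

{ } (none)

No nonterminal has an empty production or an RHS whose symbols are all nullable.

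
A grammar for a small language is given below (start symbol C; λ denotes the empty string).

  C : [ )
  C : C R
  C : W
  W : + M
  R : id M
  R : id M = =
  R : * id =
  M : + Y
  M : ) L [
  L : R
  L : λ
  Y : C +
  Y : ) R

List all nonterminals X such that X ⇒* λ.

{ L }

Directly nullable (have an λ-production): L.
No other nonterminal has a production whose RHS symbols are all nullable.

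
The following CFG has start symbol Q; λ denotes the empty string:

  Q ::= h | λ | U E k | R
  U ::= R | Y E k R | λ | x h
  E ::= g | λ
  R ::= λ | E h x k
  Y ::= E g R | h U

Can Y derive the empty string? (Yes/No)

Nullable nonterminals: E, Q, R, U.
No production of Y has an RHS whose symbols are all nullable, so Y is not nullable.

No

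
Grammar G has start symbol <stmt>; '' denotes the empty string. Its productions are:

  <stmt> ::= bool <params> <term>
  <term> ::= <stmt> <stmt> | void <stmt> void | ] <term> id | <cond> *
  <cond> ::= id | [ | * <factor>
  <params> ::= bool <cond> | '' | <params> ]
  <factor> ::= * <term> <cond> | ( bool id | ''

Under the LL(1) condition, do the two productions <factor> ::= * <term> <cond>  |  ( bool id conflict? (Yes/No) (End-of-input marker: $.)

No

FIRST(* <term> <cond>) = { * } and FIRST(( bool id) = { ( }.
The FIRST sets are disjoint and neither alternative is nullable — no conflict.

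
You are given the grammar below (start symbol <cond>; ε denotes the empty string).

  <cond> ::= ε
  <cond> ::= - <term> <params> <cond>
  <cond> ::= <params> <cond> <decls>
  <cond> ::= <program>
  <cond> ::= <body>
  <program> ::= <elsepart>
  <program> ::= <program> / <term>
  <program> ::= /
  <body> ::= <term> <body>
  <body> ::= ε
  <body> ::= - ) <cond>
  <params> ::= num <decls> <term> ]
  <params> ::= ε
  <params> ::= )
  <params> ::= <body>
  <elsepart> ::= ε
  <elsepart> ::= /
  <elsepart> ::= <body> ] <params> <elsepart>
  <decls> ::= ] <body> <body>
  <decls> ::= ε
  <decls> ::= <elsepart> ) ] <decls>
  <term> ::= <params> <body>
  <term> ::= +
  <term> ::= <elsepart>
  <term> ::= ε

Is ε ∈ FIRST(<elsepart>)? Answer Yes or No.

<elsepart> has an ε-production, so <elsepart> ⇒ ε.

Yes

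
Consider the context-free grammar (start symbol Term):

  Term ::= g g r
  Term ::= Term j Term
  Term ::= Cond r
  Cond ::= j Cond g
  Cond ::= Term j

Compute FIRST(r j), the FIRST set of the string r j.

r is a terminal; add {r} and stop.

{ r }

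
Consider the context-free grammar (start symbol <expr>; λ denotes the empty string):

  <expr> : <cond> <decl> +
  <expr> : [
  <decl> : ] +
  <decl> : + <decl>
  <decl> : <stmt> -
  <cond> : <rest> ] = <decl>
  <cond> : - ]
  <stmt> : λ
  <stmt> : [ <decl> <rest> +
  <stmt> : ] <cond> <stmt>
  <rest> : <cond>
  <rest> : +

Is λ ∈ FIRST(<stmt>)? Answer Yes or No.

Yes

<stmt> has an λ-production, so <stmt> ⇒ λ.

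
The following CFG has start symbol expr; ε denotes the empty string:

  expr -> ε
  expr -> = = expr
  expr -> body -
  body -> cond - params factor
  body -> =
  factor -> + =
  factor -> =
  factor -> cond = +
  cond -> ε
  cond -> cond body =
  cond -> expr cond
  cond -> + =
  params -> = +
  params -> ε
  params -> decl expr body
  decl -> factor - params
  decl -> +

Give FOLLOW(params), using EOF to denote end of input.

In body -> cond - params factor: add FIRST(factor) = { +, -, = }.
In decl -> factor - params: params is at the end, add FOLLOW(decl) = { +, -, = }.
Union: FOLLOW(params) = { +, -, = }.

{ +, -, = }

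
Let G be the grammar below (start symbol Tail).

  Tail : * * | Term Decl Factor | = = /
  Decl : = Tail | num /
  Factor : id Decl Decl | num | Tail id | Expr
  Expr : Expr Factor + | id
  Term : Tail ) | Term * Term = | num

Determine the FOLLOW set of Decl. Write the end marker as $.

{ $, ), *, +, =, id, num }

In Tail : Term Decl Factor: add FIRST(Factor) = { *, =, id, num }.
In Factor : id Decl Decl: add FIRST(Decl) = { =, num }.
In Factor : id Decl Decl: Decl is at the end, add FOLLOW(Factor) = { $, ), *, +, =, id, num }.
Union: FOLLOW(Decl) = { $, ), *, +, =, id, num }.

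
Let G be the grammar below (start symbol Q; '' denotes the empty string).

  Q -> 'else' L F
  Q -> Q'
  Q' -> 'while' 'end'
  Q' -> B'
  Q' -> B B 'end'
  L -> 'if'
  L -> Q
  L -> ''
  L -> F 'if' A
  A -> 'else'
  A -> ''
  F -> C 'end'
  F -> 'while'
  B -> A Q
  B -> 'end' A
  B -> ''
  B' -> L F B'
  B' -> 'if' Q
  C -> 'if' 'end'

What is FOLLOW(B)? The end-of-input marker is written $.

In Q' -> B B 'end': add FIRST(B 'end') = { 'else', 'end', 'if', 'while' }.
In Q' -> B B 'end': add FIRST('end') = { 'end' }.
Union: FOLLOW(B) = { 'else', 'end', 'if', 'while' }.

{ 'else', 'end', 'if', 'while' }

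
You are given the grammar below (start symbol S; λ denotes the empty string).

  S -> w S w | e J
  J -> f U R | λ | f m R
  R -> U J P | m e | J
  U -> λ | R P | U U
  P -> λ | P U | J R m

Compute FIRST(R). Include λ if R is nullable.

From R -> U J P: U, J, P nullable, take FIRST(U) ∪ FIRST(J) ∪ FIRST(P) = { f, m }; also λ since the whole RHS is nullable.
R -> m e contributes {m}.
From R -> J: add FIRST(J) = { f, λ } (including λ since J is nullable).
Union: FIRST(R) = { f, m, λ }.

{ f, m, λ }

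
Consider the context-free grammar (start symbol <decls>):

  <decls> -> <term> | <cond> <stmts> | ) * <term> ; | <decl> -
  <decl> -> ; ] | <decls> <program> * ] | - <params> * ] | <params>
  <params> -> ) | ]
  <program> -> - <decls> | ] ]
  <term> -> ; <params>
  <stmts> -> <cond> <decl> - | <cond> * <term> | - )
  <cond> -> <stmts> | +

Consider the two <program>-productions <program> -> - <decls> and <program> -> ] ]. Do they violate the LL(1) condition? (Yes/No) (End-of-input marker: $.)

No

FIRST(- <decls>) = { - } and FIRST(] ]) = { ] }.
The FIRST sets are disjoint and neither alternative is nullable — no conflict.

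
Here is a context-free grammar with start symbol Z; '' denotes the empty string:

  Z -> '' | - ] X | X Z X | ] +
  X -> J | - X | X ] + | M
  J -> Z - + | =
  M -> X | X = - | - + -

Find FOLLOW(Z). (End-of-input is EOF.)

Z is the start symbol, so EOF ∈ FOLLOW(Z).
In Z -> X Z X: add FIRST(X) = { -, =, ] }.
In J -> Z - +: add FIRST(- +) = { - }.
Union: FOLLOW(Z) = { EOF, -, =, ] }.

{ EOF, -, =, ] }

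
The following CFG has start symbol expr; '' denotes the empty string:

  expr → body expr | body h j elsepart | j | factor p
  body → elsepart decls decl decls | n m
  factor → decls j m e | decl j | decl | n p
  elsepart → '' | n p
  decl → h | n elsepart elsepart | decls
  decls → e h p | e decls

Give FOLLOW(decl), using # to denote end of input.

In body → elsepart decls decl decls: add FIRST(decls) = { e }.
In factor → decl j: add FIRST(j) = { j }.
In factor → decl: decl is at the end, add FOLLOW(factor) = { p }.
Union: FOLLOW(decl) = { e, j, p }.

{ e, j, p }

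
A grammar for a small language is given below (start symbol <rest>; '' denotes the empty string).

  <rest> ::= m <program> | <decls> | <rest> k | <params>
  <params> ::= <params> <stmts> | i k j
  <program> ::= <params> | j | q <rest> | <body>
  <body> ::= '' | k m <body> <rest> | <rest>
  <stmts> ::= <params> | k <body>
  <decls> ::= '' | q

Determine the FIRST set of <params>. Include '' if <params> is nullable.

From <params> ::= <params> <stmts>: add FIRST(<params>) = { i }.
<params> ::= i k j contributes {i}.
Union: FIRST(<params>) = { i }.

{ i }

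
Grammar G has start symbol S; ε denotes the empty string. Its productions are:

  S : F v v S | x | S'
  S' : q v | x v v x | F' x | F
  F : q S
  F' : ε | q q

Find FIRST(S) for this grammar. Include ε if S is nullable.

{ q, x }

From S : F v v S: add FIRST(F) = { q }.
S : x contributes {x}.
From S : S': add FIRST(S') = { q, x }.
Union: FIRST(S) = { q, x }.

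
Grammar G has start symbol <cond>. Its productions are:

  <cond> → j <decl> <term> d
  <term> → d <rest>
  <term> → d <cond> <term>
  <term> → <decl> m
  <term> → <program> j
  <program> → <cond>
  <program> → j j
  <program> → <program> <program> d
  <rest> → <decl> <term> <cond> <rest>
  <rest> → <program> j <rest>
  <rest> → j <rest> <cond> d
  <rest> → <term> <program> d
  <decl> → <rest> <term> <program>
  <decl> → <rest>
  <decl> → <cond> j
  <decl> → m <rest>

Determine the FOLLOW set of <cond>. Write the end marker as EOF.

{ EOF, d, j, m }

<cond> is the start symbol, so EOF ∈ FOLLOW(<cond>).
In <term> → d <cond> <term>: add FIRST(<term>) = { d, j, m }.
In <program> → <cond>: <cond> is at the end, add FOLLOW(<program>) = { d, j, m }.
In <rest> → <decl> <term> <cond> <rest>: add FIRST(<rest>) = { d, j, m }.
In <rest> → j <rest> <cond> d: add FIRST(d) = { d }.
In <decl> → <cond> j: add FIRST(j) = { j }.
Union: FOLLOW(<cond>) = { EOF, d, j, m }.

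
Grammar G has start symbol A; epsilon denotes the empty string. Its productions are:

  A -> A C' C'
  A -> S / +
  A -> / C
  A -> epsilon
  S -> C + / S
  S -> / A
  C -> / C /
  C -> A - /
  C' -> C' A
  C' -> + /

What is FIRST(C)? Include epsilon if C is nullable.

{ +, -, / }

C -> / C / contributes {/}.
From C -> A - /: A nullable, take FIRST(A) ∪ {-} = { +, -, / }.
Union: FIRST(C) = { +, -, / }.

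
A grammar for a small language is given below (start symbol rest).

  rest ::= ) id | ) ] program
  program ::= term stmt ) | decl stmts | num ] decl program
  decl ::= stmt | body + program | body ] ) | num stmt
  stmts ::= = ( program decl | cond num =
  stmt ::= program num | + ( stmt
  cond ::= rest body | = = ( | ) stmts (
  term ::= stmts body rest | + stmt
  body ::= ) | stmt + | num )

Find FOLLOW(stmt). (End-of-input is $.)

In program ::= term stmt ): add FIRST()) = { ) }.
In decl ::= stmt: stmt is at the end, add FOLLOW(decl) = { $, (, ), +, =, num }.
In decl ::= num stmt: stmt is at the end, add FOLLOW(decl) = { $, (, ), +, =, num }.
In stmt ::= + ( stmt: stmt is at the end, add FOLLOW(stmt) = { $, (, ), +, =, num }.
In term ::= + stmt: stmt is at the end, add FOLLOW(term) = { ), +, =, num }.
In body ::= stmt +: add FIRST(+) = { + }.
Union: FOLLOW(stmt) = { $, (, ), +, =, num }.

{ $, (, ), +, =, num }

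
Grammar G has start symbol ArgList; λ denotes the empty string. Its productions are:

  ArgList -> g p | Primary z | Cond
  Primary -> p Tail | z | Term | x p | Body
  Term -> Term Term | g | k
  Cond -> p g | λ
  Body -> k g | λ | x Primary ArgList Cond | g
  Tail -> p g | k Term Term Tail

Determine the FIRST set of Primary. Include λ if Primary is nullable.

Primary -> p Tail contributes {p}.
Primary -> z contributes {z}.
From Primary -> Term: add FIRST(Term) = { g, k }.
Primary -> x p contributes {x}.
From Primary -> Body: add FIRST(Body) = { g, k, x, λ } (including λ since Body is nullable).
Union: FIRST(Primary) = { g, k, p, x, z, λ }.

{ g, k, p, x, z, λ }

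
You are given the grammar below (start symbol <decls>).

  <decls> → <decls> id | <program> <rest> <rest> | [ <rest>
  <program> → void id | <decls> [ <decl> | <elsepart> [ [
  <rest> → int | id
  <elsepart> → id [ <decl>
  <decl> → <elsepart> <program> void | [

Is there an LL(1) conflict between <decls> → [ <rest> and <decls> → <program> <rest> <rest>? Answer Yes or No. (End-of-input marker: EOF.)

FIRST([ <rest>) = { [ } and FIRST(<program> <rest> <rest>) = { [, id, void }.
Both contain [, so the two alternatives are not disjoint — LL(1) conflict.

Yes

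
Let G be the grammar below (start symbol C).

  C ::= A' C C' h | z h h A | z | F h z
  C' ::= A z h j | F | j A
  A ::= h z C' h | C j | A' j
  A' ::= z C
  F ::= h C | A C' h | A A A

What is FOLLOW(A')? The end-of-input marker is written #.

In C ::= A' C C' h: add FIRST(C C' h) = { h, z }.
In A ::= A' j: add FIRST(j) = { j }.
Union: FOLLOW(A') = { h, j, z }.

{ h, j, z }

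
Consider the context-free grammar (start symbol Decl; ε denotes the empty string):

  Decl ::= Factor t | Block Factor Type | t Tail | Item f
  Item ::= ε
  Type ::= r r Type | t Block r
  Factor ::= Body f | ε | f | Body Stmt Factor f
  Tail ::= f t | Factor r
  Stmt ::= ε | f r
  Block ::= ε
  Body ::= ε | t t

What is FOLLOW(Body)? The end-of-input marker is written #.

{ f, t }

In Factor ::= Body f: add FIRST(f) = { f }.
In Factor ::= Body Stmt Factor f: add FIRST(Stmt Factor f) = { f, t }.
Union: FOLLOW(Body) = { f, t }.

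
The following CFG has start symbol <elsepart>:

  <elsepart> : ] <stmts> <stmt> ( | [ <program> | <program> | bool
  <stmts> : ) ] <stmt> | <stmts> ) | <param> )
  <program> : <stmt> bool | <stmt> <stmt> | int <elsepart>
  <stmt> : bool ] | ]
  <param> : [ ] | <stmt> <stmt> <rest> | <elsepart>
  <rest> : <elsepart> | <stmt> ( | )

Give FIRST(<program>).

{ ], bool, int }

From <program> : <stmt> bool: add FIRST(<stmt>) = { ], bool }.
From <program> : <stmt> <stmt>: add FIRST(<stmt>) = { ], bool }.
<program> : int <elsepart> contributes {int}.
Union: FIRST(<program>) = { ], bool, int }.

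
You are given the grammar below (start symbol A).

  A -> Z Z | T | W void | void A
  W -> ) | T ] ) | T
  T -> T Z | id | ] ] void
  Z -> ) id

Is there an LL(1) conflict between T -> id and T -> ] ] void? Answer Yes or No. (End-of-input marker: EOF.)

No

FIRST(id) = { id } and FIRST(] ] void) = { ] }.
The FIRST sets are disjoint and neither alternative is nullable — no conflict.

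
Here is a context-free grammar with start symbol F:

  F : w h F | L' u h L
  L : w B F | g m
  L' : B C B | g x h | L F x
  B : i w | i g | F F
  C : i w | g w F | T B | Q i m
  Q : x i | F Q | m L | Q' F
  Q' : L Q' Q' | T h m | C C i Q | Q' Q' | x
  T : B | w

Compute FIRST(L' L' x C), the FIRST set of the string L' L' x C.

{ g, i, w }

Add FIRST(L') = { g, i, w }; L' is not nullable, stop.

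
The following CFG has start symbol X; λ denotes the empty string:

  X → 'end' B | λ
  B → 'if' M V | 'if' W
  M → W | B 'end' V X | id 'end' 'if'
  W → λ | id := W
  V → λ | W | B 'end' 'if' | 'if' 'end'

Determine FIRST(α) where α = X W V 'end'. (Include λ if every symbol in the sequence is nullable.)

Add FIRST(X)\{λ} = { 'end' }; X is nullable, continue.
Add FIRST(W)\{λ} = { id }; W is nullable, continue.
Add FIRST(V)\{λ} = { 'if', id }; V is nullable, continue.
'end' is a terminal; add {'end'} and stop.

{ 'end', 'if', id }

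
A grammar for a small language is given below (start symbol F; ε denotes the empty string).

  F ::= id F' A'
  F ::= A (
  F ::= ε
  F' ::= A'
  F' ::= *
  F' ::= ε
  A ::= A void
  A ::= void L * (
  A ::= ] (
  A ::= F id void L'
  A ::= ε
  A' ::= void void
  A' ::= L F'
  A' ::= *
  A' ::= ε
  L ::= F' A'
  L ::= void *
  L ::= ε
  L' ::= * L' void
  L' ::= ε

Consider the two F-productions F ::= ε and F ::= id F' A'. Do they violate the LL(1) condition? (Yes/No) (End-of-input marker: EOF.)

Yes

FIRST(ε) = { ε } and FIRST(id F' A') = { id }.
The first alternative is nullable and FOLLOW(F) = { EOF, id } shares id with FIRST of the second — conflict.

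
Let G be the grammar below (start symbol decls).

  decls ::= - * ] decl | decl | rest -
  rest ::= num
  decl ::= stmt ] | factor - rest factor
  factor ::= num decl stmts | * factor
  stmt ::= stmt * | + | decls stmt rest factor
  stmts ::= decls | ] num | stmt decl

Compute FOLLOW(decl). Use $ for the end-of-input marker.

In decls ::= - * ] decl: decl is at the end, add FOLLOW(decls) = { $, *, +, -, ], num }.
In decls ::= decl: decl is at the end, add FOLLOW(decls) = { $, *, +, -, ], num }.
In factor ::= num decl stmts: add FIRST(stmts) = { *, +, -, ], num }.
In stmts ::= stmt decl: decl is at the end, add FOLLOW(stmts) = { $, *, +, -, ], num }.
Union: FOLLOW(decl) = { $, *, +, -, ], num }.

{ $, *, +, -, ], num }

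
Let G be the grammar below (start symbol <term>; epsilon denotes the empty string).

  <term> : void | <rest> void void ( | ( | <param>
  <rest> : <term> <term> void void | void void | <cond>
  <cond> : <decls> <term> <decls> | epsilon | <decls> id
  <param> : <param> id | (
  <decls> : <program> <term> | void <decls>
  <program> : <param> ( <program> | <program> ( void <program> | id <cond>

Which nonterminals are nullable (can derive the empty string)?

Directly nullable (have an epsilon-production): <cond>.
<rest> : <cond> with every symbol nullable, so <rest> is nullable.
No other nonterminal has a production whose RHS symbols are all nullable.

{ <cond>, <rest> }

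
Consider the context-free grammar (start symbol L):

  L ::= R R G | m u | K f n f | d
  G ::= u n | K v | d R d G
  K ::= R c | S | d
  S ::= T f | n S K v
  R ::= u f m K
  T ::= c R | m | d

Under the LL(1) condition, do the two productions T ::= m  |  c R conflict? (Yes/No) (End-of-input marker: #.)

No

FIRST(m) = { m } and FIRST(c R) = { c }.
The FIRST sets are disjoint and neither alternative is nullable — no conflict.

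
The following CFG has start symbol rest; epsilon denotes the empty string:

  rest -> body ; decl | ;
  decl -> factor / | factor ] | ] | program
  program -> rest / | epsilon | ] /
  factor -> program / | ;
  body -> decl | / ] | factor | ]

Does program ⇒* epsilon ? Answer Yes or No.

program has an epsilon-production, so program ⇒ epsilon.

Yes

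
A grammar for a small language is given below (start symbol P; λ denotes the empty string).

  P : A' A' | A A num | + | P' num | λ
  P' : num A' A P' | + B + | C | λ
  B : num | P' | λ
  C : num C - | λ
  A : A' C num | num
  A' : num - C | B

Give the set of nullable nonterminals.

Directly nullable (have an λ-production): P, P', B, C.
A' : B with every symbol nullable, so A' is nullable.
No other nonterminal has a production whose RHS symbols are all nullable.

{ A', B, C, P, P' }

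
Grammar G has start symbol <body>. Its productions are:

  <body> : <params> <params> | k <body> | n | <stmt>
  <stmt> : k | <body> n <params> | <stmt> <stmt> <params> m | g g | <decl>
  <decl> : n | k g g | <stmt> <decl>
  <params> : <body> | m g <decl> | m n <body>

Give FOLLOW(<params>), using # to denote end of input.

In <body> : <params> <params>: add FIRST(<params>) = { g, k, m, n }.
In <body> : <params> <params>: <params> is at the end, add FOLLOW(<body>) = { #, g, k, m, n }.
In <stmt> : <body> n <params>: <params> is at the end, add FOLLOW(<stmt>) = { #, g, k, m, n }.
In <stmt> : <stmt> <stmt> <params> m: add FIRST(m) = { m }.
Union: FOLLOW(<params>) = { #, g, k, m, n }.

{ #, g, k, m, n }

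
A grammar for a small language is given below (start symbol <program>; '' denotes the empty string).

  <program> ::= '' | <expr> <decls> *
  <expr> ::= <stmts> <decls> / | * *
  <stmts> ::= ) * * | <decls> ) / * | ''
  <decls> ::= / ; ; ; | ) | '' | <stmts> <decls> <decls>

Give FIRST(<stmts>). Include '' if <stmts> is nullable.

<stmts> ::= ) * * contributes {)}.
From <stmts> ::= <decls> ) / *: <decls> nullable, take FIRST(<decls>) ∪ {)} = { ), / }.
<stmts> ::= '' contributes ''.
Union: FIRST(<stmts>) = { ), /, '' }.

{ ), /, '' }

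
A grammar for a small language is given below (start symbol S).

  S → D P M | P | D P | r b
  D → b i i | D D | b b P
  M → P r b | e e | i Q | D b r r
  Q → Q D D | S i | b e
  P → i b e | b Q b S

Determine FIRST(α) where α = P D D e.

Add FIRST(P) = { b, i }; P is not nullable, stop.

{ b, i }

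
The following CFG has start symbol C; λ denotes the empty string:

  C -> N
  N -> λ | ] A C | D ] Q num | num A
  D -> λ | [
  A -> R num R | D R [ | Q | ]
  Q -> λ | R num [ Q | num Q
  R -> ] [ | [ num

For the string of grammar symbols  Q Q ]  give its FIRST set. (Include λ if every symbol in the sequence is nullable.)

{ [, ], num }

Add FIRST(Q)\{λ} = { [, ], num }; Q is nullable, continue.
Add FIRST(Q)\{λ} = { [, ], num }; Q is nullable, continue.
] is a terminal; add {]} and stop.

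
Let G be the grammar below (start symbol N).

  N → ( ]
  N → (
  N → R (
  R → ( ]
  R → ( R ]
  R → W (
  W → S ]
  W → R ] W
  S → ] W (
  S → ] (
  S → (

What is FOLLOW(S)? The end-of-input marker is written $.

{ ] }

In W → S ]: add FIRST(]) = { ] }.
Union: FOLLOW(S) = { ] }.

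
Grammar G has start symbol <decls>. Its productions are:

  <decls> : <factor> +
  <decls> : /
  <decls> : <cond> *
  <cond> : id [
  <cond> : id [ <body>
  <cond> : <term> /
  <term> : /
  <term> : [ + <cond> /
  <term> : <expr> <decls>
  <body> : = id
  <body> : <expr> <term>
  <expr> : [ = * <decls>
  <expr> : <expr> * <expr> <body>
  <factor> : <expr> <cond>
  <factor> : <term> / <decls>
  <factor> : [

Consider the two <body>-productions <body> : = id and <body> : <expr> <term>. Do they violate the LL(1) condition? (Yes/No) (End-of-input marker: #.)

FIRST(= id) = { = } and FIRST(<expr> <term>) = { [ }.
The FIRST sets are disjoint and neither alternative is nullable — no conflict.

No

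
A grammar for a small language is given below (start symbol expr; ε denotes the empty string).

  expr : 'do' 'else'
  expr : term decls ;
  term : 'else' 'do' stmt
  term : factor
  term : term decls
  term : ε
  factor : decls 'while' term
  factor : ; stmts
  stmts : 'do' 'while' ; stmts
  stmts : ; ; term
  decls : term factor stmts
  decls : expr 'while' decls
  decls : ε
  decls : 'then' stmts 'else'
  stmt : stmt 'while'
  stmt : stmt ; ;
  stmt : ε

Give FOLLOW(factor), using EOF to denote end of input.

In term : factor: factor is at the end, add FOLLOW(term) = { 'do', 'else', 'then', 'while', ; }.
In decls : term factor stmts: add FIRST(stmts) = { 'do', ; }.
Union: FOLLOW(factor) = { 'do', 'else', 'then', 'while', ; }.

{ 'do', 'else', 'then', 'while', ; }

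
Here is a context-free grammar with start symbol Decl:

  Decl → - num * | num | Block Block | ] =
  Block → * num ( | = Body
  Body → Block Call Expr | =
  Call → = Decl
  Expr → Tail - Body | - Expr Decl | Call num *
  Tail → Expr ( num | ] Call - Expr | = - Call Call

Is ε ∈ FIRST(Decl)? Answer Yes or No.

No

No nonterminal in this grammar is nullable.
No production of Decl has an RHS whose symbols are all nullable, so Decl is not nullable.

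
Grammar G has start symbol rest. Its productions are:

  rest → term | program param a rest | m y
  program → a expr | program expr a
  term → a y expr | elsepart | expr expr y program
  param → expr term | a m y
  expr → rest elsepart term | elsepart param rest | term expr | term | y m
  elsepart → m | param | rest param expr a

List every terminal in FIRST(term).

{ a, m, y }

term → a y expr contributes {a}.
From term → elsepart: add FIRST(elsepart) = { a, m, y }.
From term → expr expr y program: add FIRST(expr) = { a, m, y }.
Union: FIRST(term) = { a, m, y }.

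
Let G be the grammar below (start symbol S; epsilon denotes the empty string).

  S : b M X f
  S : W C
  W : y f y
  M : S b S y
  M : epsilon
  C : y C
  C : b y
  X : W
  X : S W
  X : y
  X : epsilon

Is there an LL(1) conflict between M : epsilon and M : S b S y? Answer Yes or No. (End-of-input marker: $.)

FIRST(epsilon) = { epsilon } and FIRST(S b S y) = { b, y }.
The first alternative is nullable and FOLLOW(M) = { b, f, y } shares b with FIRST of the second — conflict.

Yes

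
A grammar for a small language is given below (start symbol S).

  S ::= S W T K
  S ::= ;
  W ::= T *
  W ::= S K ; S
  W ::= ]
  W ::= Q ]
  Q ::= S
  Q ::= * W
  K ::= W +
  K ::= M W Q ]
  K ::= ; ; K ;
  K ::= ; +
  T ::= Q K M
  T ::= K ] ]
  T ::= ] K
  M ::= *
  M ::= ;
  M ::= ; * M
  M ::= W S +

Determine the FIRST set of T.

{ *, ;, ] }

From T ::= Q K M: add FIRST(Q) = { *, ; }.
From T ::= K ] ]: add FIRST(K) = { *, ;, ] }.
T ::= ] K contributes {]}.
Union: FIRST(T) = { *, ;, ] }.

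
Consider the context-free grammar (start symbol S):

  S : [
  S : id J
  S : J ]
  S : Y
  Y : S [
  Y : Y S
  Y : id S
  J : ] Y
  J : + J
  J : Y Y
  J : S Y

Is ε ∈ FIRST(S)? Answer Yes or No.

No nonterminal in this grammar is nullable.
No production of S has an RHS whose symbols are all nullable, so S is not nullable.

No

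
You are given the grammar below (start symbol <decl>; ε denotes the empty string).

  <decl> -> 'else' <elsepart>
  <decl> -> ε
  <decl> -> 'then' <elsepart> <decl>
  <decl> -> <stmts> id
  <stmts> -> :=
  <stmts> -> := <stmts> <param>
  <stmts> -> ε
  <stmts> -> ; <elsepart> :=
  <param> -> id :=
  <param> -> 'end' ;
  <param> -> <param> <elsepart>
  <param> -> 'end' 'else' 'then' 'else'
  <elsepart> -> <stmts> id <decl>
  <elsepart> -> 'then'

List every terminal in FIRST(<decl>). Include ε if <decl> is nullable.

<decl> -> 'else' <elsepart> contributes {'else'}.
<decl> -> ε contributes ε.
<decl> -> 'then' <elsepart> <decl> contributes {'then'}.
From <decl> -> <stmts> id: <stmts> nullable, take FIRST(<stmts>) ∪ {id} = { :=, ;, id }.
Union: FIRST(<decl>) = { 'else', 'then', :=, ;, id, ε }.

{ 'else', 'then', :=, ;, id, ε }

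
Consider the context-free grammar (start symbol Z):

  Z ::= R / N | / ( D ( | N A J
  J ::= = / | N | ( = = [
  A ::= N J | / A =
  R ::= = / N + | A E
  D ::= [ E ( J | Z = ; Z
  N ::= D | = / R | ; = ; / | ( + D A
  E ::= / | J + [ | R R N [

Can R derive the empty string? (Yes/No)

No nonterminal in this grammar is nullable.
No production of R has an RHS whose symbols are all nullable, so R is not nullable.

No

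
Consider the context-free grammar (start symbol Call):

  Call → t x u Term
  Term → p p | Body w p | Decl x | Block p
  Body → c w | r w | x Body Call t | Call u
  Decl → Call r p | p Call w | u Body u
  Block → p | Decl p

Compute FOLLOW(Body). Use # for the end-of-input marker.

{ t, u, w }

In Term → Body w p: add FIRST(w p) = { w }.
In Body → x Body Call t: add FIRST(Call t) = { t }.
In Decl → u Body u: add FIRST(u) = { u }.
Union: FOLLOW(Body) = { t, u, w }.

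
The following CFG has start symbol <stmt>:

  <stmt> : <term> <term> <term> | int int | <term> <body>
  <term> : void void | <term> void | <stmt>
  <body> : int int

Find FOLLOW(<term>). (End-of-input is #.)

In <stmt> : <term> <term> <term>: add FIRST(<term> <term>) = { int, void }.
In <stmt> : <term> <term> <term>: add FIRST(<term>) = { int, void }.
In <stmt> : <term> <term> <term>: <term> is at the end, add FOLLOW(<stmt>) = { #, int, void }.
In <stmt> : <term> <body>: add FIRST(<body>) = { int }.
In <term> : <term> void: add FIRST(void) = { void }.
Union: FOLLOW(<term>) = { #, int, void }.

{ #, int, void }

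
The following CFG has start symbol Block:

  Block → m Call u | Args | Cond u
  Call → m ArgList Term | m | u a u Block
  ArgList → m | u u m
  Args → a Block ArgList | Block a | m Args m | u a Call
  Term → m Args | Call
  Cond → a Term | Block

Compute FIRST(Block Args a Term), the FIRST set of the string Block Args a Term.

{ a, m, u }

Add FIRST(Block) = { a, m, u }; Block is not nullable, stop.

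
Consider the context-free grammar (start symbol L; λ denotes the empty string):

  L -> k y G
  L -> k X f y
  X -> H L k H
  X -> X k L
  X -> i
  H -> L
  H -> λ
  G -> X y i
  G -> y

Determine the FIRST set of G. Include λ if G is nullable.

{ i, k, y }

From G -> X y i: add FIRST(X) = { i, k }.
G -> y contributes {y}.
Union: FIRST(G) = { i, k, y }.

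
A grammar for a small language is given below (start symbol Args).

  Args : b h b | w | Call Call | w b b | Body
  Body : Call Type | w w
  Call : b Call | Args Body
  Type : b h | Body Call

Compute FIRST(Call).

{ b, w }

Call : b Call contributes {b}.
From Call : Args Body: add FIRST(Args) = { b, w }.
Union: FIRST(Call) = { b, w }.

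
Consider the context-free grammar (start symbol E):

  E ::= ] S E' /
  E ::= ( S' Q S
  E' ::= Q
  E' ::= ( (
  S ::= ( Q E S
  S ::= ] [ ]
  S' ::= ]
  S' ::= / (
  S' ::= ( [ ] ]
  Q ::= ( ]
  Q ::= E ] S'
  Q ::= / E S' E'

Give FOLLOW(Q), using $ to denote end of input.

{ (, /, ] }

In E ::= ( S' Q S: add FIRST(S) = { (, ] }.
In E' ::= Q: Q is at the end, add FOLLOW(E') = { (, /, ] }.
In S ::= ( Q E S: add FIRST(E S) = { (, ] }.
Union: FOLLOW(Q) = { (, /, ] }.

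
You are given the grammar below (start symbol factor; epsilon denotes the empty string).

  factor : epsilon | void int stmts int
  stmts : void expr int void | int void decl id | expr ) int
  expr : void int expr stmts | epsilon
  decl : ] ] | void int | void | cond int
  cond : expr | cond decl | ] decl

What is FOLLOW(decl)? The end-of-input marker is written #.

In stmts : int void decl id: add FIRST(id) = { id }.
In cond : cond decl: decl is at the end, add FOLLOW(cond) = { ], int, void }.
In cond : ] decl: decl is at the end, add FOLLOW(cond) = { ], int, void }.
Union: FOLLOW(decl) = { ], id, int, void }.

{ ], id, int, void }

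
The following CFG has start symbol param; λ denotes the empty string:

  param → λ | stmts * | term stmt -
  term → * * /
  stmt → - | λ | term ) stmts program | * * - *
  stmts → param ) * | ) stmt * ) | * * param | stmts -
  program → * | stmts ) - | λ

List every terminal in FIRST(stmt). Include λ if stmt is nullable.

{ *, -, λ }

stmt → - contributes {-}.
stmt → λ contributes λ.
From stmt → term ) stmts program: add FIRST(term) = { * }.
stmt → * * - * contributes {*}.
Union: FIRST(stmt) = { *, -, λ }.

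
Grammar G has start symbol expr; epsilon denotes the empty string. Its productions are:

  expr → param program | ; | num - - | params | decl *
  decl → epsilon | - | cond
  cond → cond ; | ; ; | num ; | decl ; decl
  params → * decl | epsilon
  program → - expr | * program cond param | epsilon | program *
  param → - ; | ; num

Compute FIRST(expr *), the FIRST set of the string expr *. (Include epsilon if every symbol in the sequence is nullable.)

Add FIRST(expr)\{epsilon} = { *, -, ;, num }; expr is nullable, continue.
* is a terminal; add {*} and stop.

{ *, -, ;, num }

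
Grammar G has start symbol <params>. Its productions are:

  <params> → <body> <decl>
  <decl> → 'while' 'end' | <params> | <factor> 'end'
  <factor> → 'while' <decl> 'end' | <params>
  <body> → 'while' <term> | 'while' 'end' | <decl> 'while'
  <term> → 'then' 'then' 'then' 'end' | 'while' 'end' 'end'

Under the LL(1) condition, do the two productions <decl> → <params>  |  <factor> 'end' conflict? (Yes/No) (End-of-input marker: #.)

Yes

FIRST(<params>) = { 'while' } and FIRST(<factor> 'end') = { 'while' }.
Both contain 'while', so the two alternatives are not disjoint — LL(1) conflict.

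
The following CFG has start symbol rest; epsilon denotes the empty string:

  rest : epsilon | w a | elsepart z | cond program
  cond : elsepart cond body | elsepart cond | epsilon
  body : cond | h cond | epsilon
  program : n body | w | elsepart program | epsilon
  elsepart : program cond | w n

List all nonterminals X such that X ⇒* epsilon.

Directly nullable (have an epsilon-production): rest, cond, body, program.
elsepart : program cond with every symbol nullable, so elsepart is nullable.

{ body, cond, elsepart, program, rest }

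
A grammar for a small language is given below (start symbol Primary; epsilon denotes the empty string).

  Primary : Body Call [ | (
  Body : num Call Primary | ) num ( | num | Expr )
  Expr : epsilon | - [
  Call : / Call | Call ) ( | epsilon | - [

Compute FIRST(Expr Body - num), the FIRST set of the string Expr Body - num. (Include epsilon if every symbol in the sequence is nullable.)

Add FIRST(Expr)\{epsilon} = { - }; Expr is nullable, continue.
Add FIRST(Body) = { ), -, num }; Body is not nullable, stop.

{ ), -, num }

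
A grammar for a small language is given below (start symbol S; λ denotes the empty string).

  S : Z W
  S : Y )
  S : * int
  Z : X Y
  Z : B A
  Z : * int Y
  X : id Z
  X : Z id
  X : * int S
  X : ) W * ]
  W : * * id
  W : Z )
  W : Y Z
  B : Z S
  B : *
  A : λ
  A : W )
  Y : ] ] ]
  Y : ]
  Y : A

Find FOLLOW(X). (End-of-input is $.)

{ $, ), *, ], id }

In Z : X Y: add FIRST(Y)\{λ} = { ), *, ], id }.
  Since Y is nullable, also add FOLLOW(Z) = { $, ), *, ], id }.
Union: FOLLOW(X) = { $, ), *, ], id }.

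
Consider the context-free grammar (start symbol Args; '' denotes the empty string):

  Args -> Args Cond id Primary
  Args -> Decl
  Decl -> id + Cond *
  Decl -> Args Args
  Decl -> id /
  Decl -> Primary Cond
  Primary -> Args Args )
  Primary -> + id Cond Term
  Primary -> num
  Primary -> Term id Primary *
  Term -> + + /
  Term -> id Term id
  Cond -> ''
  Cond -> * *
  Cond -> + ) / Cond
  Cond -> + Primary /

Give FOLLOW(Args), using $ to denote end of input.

Args is the start symbol, so $ ∈ FOLLOW(Args).
In Args -> Args Cond id Primary: add FIRST(Cond id Primary) = { *, +, id }.
In Decl -> Args Args: add FIRST(Args) = { +, id, num }.
In Decl -> Args Args: Args is at the end, add FOLLOW(Decl) = { $, ), *, +, id, num }.
In Primary -> Args Args ): add FIRST(Args )) = { +, id, num }.
In Primary -> Args Args ): add FIRST()) = { ) }.
Union: FOLLOW(Args) = { $, ), *, +, id, num }.

{ $, ), *, +, id, num }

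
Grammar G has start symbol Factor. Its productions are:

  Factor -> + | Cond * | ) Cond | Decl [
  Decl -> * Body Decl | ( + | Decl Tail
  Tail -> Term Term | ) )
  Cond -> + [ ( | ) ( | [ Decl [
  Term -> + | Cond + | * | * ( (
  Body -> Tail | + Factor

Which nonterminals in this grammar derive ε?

No nonterminal has an empty production or an RHS whose symbols are all nullable.

{ } (none)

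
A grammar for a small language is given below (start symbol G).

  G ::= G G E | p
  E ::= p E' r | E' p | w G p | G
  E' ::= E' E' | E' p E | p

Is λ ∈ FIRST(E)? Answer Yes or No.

No nonterminal in this grammar is nullable.
No production of E has an RHS whose symbols are all nullable, so E is not nullable.

No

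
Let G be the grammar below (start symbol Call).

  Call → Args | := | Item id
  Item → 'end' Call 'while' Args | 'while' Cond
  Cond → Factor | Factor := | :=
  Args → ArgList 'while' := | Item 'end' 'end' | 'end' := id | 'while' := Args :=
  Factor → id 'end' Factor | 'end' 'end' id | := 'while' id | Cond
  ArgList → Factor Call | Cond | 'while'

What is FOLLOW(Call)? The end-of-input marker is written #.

{ #, 'while' }

Call is the start symbol, so # ∈ FOLLOW(Call).
In Item → 'end' Call 'while' Args: add FIRST('while' Args) = { 'while' }.
In ArgList → Factor Call: Call is at the end, add FOLLOW(ArgList) = { 'while' }.
Union: FOLLOW(Call) = { #, 'while' }.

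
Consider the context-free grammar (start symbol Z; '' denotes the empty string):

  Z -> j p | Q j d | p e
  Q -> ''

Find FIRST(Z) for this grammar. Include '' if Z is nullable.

Z -> j p contributes {j}.
From Z -> Q j d: Q nullable, take FIRST(Q) ∪ {j} = { j }.
Z -> p e contributes {p}.
Union: FIRST(Z) = { j, p }.

{ j, p }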